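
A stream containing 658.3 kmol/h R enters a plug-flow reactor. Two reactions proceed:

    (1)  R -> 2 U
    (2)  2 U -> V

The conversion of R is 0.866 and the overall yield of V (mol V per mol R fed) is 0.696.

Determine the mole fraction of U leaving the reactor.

Conversion of R: R consumed = 1ξ₁ = 0.866 × 658.3 → ξ₁ = 570.1 kmol/h.
Yield of V: 1ξ₂ / 658.3 = 0.696 → ξ₂ = 458.2 kmol/h.
Outlet amounts (n = n₀ + Σ ν·ξ):
  R: 658.3 − 1(570.1) = 88.21
  U: 0 + 2(570.1) − 2(458.2) = 223.8
  V: 0 + 1(458.2) = 458.2
Total out = 770.2 kmol/h; y_U = 223.8 / 770.2 = 0.2906.

0.291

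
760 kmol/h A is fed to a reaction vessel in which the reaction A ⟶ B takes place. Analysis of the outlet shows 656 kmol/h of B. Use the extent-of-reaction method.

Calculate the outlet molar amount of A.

104 kmol/h

For B: n = n₀ + 1ξ → 656 = 0 + 1ξ, giving ξ = 656 kmol/h.
Outlet amounts (n = n₀ + ν ξ):
  A: 760 − 1(656) = 104
  B: 0 + 1(656) = 656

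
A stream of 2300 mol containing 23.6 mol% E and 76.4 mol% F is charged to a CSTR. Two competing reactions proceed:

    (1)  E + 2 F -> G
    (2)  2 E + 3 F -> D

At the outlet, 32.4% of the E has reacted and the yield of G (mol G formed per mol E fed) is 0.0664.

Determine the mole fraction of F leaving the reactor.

0.757

Yield of G: 1ξ₁ / 542.8 = 0.0664 → ξ₁ = 36.04 mol.
Conversion of E: 1ξ₁ + 2ξ₂ = 0.324 × 542.8 = 175.9 → ξ₂ = 69.91 mol.
Outlet amounts (n = n₀ + Σ ν·ξ):
  E: 542.8 − 1(36.04) − 2(69.91) = 366.9
  F: 1757 − 2(36.04) − 3(69.91) = 1475
  G: 0 + 1(36.04) = 36.04
  D: 0 + 1(69.91) = 69.91
Total out = 1948 mol; y_F = 1475 / 1948 = 0.7573.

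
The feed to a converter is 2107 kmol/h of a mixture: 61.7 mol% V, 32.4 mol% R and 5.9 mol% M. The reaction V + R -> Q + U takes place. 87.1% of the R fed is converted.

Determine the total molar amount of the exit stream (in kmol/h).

R reacted = 0.871 × 682.7 = 594.6 kmol/h; ν_R = −1, so ξ = 594.6/1 = 594.6 kmol/h.
Outlet amounts (n = n₀ + ν ξ):
  V: 1300 − 1(594.6) = 705.4
  R: 682.7 − 1(594.6) = 88.06
  Q: 0 + 1(594.6) = 594.6
  U: 0 + 1(594.6) = 594.6
  M: 124.3 (inert)
Total out = 705.4 + 88.06 + 594.6 + 594.6 + 124.3 = 2107 kmol/h.

2110 kmol/h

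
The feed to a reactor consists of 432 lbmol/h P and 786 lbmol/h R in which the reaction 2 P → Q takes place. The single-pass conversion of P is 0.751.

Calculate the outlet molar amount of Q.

P reacted = 0.751 × 432 = 324.4 lbmol/h; ν_P = −2, so ξ = 324.4/2 = 162.2 lbmol/h.
Outlet amounts (n = n₀ + ν ξ):
  P: 432 − 2(162.2) = 107.6
  Q: 0 + 1(162.2) = 162.2
  R: 786 (inert)

162 lbmol/h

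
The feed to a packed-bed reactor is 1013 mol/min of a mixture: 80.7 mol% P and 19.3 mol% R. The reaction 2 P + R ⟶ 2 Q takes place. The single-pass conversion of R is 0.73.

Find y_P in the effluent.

R reacted = 0.73 × 195.5 = 142.7 mol/min; ν_R = −1, so ξ = 142.7/1 = 142.7 mol/min.
Outlet amounts (n = n₀ + ν ξ):
  P: 817.5 − 2(142.7) = 532
  R: 195.5 − 1(142.7) = 52.79
  Q: 0 + 2(142.7) = 285.4
Total out = 870.3 mol/min; y_P = 532 / 870.3 = 0.6114.

0.611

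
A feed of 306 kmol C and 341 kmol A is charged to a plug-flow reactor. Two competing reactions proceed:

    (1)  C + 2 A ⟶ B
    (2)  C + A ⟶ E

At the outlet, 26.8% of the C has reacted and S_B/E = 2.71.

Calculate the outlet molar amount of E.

22.1 kmol

Conversion of C: C consumed = 0.268 × 306 = 82.01 kmol = 1ξ₁ + 1ξ₂.
Selectivity: 1ξ₁ / (1ξ₂) = 2.71 → ξ₁ = 2.71 ξ₂.
Substitute: (1·2.71 + 1) ξ₂ = 82.01 → ξ₂ = 22.1 kmol, ξ₁ = 59.9 kmol.
Outlet amounts (n = n₀ + Σ ν·ξ):
  C: 306 − 1(59.9) − 1(22.1) = 224
  A: 341 − 2(59.9) − 1(22.1) = 199.1
  B: 0 + 1(59.9) = 59.9
  E: 0 + 1(22.1) = 22.1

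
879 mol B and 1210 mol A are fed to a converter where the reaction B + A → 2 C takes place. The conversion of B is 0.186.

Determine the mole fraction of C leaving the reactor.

0.157

B reacted = 0.186 × 879 = 163.5 mol; ν_B = −1, so ξ = 163.5/1 = 163.5 mol.
Outlet amounts (n = n₀ + ν ξ):
  B: 879 − 1(163.5) = 715.5
  A: 1210 − 1(163.5) = 1047
  C: 0 + 2(163.5) = 327
Total out = 2089 mol; y_C = 327 / 2089 = 0.1565.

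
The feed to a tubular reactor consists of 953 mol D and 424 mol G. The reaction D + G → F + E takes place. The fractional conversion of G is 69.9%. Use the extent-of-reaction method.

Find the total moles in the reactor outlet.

1380 mol

G reacted = 0.699 × 424 = 296.4 mol; ν_G = −1, so ξ = 296.4/1 = 296.4 mol.
Outlet amounts (n = n₀ + ν ξ):
  D: 953 − 1(296.4) = 656.6
  G: 424 − 1(296.4) = 127.6
  F: 0 + 1(296.4) = 296.4
  E: 0 + 1(296.4) = 296.4
Total out = 656.6 + 127.6 + 296.4 + 296.4 = 1377 mol.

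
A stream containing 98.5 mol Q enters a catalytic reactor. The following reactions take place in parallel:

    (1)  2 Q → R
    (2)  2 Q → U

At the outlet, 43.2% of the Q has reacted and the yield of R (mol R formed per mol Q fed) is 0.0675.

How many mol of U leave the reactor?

14.6 mol

Yield of R: 1ξ₁ / 98.5 = 0.0675 → ξ₁ = 6.649 mol.
Conversion of Q: 2ξ₁ + 2ξ₂ = 0.432 × 98.5 = 42.55 → ξ₂ = 14.63 mol.
Outlet amounts (n = n₀ + Σ ν·ξ):
  Q: 98.5 − 2(6.649) − 2(14.63) = 55.95
  R: 0 + 1(6.649) = 6.649
  U: 0 + 1(14.63) = 14.63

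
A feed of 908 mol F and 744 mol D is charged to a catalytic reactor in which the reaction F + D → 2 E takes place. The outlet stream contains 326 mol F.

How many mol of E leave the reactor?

For F: n = n₀ − 1ξ → 326 = 908 − 1ξ, giving ξ = 582 mol.
Outlet amounts (n = n₀ + ν ξ):
  F: 908 − 1(582) = 326
  D: 744 − 1(582) = 162
  E: 0 + 2(582) = 1164

1160 mol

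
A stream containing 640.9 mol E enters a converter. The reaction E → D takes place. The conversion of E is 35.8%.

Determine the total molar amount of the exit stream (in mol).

E reacted = 0.358 × 640.9 = 229.4 mol; ν_E = −1, so ξ = 229.4/1 = 229.4 mol.
Outlet amounts (n = n₀ + ν ξ):
  E: 640.9 − 1(229.4) = 411.5
  D: 0 + 1(229.4) = 229.4
Total out = 411.5 + 229.4 = 640.9 mol.

641 mol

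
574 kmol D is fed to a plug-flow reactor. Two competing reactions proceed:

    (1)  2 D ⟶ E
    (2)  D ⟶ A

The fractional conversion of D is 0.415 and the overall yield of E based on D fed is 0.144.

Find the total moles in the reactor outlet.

Yield of E: 1ξ₁ / 574 = 0.144 → ξ₁ = 82.66 kmol.
Conversion of D: 2ξ₁ + 1ξ₂ = 0.415 × 574 = 238.2 → ξ₂ = 72.9 kmol.
Outlet amounts (n = n₀ + Σ ν·ξ):
  D: 574 − 2(82.66) − 1(72.9) = 335.8
  E: 0 + 1(82.66) = 82.66
  A: 0 + 1(72.9) = 72.9
Total out = 335.8 + 82.66 + 72.9 = 491.3 kmol.

491 kmol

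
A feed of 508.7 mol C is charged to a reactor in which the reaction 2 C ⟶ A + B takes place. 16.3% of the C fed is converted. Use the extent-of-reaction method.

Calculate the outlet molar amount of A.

C reacted = 0.163 × 508.7 = 82.92 mol; ν_C = −2, so ξ = 82.92/2 = 41.46 mol.
Outlet amounts (n = n₀ + ν ξ):
  C: 508.7 − 2(41.46) = 425.8
  A: 0 + 1(41.46) = 41.46
  B: 0 + 1(41.46) = 41.46

41.5 mol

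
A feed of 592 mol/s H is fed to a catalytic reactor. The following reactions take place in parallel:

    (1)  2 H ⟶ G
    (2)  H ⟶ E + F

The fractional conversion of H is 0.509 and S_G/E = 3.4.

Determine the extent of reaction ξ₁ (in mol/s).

ξ₁ = 131 mol/s

Conversion of H: H consumed = 0.509 × 592 = 301.3 mol/s = 2ξ₁ + 1ξ₂.
Selectivity: 1ξ₁ / (1ξ₂) = 3.4 → ξ₁ = 3.4 ξ₂.
Substitute: (2·3.4 + 1) ξ₂ = 301.3 → ξ₂ = 38.63 mol/s, ξ₁ = 131.3 mol/s.
Outlet amounts (n = n₀ + Σ ν·ξ):
  H: 592 − 2(131.3) − 1(38.63) = 290.7
  G: 0 + 1(131.3) = 131.3
  E: 0 + 1(38.63) = 38.63
  F: 0 + 1(38.63) = 38.63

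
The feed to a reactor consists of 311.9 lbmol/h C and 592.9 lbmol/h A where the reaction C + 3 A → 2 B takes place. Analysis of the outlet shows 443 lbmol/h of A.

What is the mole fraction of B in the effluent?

For A: n = n₀ − 3ξ → 443 = 592.9 − 3ξ, giving ξ = 49.97 lbmol/h.
Outlet amounts (n = n₀ + ν ξ):
  C: 311.9 − 1(49.97) = 261.9
  A: 592.9 − 3(49.97) = 443
  B: 0 + 2(49.97) = 99.93
Total out = 804.9 lbmol/h; y_B = 99.93 / 804.9 = 0.1242.

0.124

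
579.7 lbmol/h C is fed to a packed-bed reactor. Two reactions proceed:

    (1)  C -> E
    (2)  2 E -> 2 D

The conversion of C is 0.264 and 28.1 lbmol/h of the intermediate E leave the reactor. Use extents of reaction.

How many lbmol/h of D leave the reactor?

Conversion of C: C consumed = 1ξ₁ = 0.264 × 579.7 → ξ₁ = 153 lbmol/h.
E balance: n_E = 0 + 1ξ₁ − 2ξ₂ = 28.1 → ξ₂ = (1·153 − 28.1)/2 = 62.47 lbmol/h.
Outlet amounts (n = n₀ + Σ ν·ξ):
  C: 579.7 − 1(153) = 426.7
  E: 0 + 1(153) − 2(62.47) = 28.1
  D: 0 + 2(62.47) = 124.9

125 lbmol/h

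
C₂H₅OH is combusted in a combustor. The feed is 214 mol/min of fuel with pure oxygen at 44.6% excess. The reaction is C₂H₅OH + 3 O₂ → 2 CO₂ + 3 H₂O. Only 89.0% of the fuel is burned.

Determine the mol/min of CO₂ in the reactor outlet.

Stoichiometric O₂ = 3 × 214 = 642 mol/min; O₂ fed = 642 × 1.446 = 928.3 mol/min.
Fuel reacted = 0.89 × 214 → ξ = 190.5 mol/min.
Outlet (n = n₀ + ν ξ):
  C₂H₅OH: 214 − 1(190.5) = 23.54
  O₂: 928.3 − 3(190.5) = 357
  CO₂: 0 + 2(190.5) = 380.9
  H₂O: 0 + 3(190.5) = 571.4

381 mol/min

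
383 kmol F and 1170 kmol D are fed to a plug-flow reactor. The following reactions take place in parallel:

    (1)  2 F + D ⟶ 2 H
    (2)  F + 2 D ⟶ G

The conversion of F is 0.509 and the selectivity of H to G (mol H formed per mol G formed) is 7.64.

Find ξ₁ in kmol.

ξ₁ = 86.2 kmol

Conversion of F: F consumed = 0.509 × 383 = 194.9 kmol = 2ξ₁ + 1ξ₂.
Selectivity: 2ξ₁ / (1ξ₂) = 7.64 → ξ₁ = 3.82 ξ₂.
Substitute: (2·3.82 + 1) ξ₂ = 194.9 → ξ₂ = 22.56 kmol, ξ₁ = 86.19 kmol.
Outlet amounts (n = n₀ + Σ ν·ξ):
  F: 383 − 2(86.19) − 1(22.56) = 188.1
  D: 1170 − 1(86.19) − 2(22.56) = 1039
  H: 0 + 2(86.19) = 172.4
  G: 0 + 1(22.56) = 22.56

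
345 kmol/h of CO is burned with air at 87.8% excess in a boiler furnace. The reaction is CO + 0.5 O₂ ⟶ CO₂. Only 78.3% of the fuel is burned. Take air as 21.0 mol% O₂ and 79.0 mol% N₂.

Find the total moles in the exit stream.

1750 kmol/h

Stoichiometric O₂ = 0.5 × 345 = 172.5 kmol/h; O₂ fed = 172.5 × 1.878 = 324 kmol/h.
N₂ fed = 324 × 79/21 = 1219 kmol/h.
Fuel reacted = 0.783 × 345 → ξ = 270.1 kmol/h.
Outlet (n = n₀ + ν ξ):
  CO: 345 − 1(270.1) = 74.87
  O₂: 324 − 0.5(270.1) = 188.9
  N₂: 1219 (inert)
  CO₂: 0 + 1(270.1) = 270.1
Total out = 74.87 + 188.9 + 1219 + 270.1 = 1753 kmol/h.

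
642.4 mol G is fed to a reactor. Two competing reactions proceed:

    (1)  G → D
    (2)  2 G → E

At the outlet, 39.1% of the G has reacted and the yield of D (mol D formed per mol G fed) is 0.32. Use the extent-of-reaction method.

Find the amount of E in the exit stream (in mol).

22.8 mol

Yield of D: 1ξ₁ / 642.4 = 0.32 → ξ₁ = 205.6 mol.
Conversion of G: 1ξ₁ + 2ξ₂ = 0.391 × 642.4 = 251.2 → ξ₂ = 22.81 mol.
Outlet amounts (n = n₀ + Σ ν·ξ):
  G: 642.4 − 1(205.6) − 2(22.81) = 391.2
  D: 0 + 1(205.6) = 205.6
  E: 0 + 1(22.81) = 22.81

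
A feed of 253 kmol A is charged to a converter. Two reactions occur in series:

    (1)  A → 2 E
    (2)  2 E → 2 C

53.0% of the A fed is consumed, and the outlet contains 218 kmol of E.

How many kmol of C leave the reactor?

Conversion of A: A consumed = 1ξ₁ = 0.53 × 253 → ξ₁ = 134.1 kmol.
E balance: n_E = 0 + 2ξ₁ − 2ξ₂ = 218 → ξ₂ = (2·134.1 − 218)/2 = 25.09 kmol.
Outlet amounts (n = n₀ + Σ ν·ξ):
  A: 253 − 1(134.1) = 118.9
  E: 0 + 2(134.1) − 2(25.09) = 218
  C: 0 + 2(25.09) = 50.18

50.2 kmol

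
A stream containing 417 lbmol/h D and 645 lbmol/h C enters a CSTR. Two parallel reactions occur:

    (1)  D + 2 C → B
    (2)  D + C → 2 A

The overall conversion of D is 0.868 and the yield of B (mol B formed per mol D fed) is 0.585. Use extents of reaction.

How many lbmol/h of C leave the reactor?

39.1 lbmol/h

Yield of B: 1ξ₁ / 417 = 0.585 → ξ₁ = 243.9 lbmol/h.
Conversion of D: 1ξ₁ + 1ξ₂ = 0.868 × 417 = 362 → ξ₂ = 118 lbmol/h.
Outlet amounts (n = n₀ + Σ ν·ξ):
  D: 417 − 1(243.9) − 1(118) = 55.04
  C: 645 − 2(243.9) − 1(118) = 39.1
  B: 0 + 1(243.9) = 243.9
  A: 0 + 2(118) = 236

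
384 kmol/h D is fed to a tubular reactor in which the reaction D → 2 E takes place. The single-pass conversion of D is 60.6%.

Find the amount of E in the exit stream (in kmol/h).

465 kmol/h

D reacted = 0.606 × 384 = 232.7 kmol/h; ν_D = −1, so ξ = 232.7/1 = 232.7 kmol/h.
Outlet amounts (n = n₀ + ν ξ):
  D: 384 − 1(232.7) = 151.3
  E: 0 + 2(232.7) = 465.4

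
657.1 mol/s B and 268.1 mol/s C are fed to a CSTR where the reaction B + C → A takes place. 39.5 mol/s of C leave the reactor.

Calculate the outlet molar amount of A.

229 mol/s

For C: n = n₀ − 1ξ → 39.5 = 268.1 − 1ξ, giving ξ = 228.6 mol/s.
Outlet amounts (n = n₀ + ν ξ):
  B: 657.1 − 1(228.6) = 428.5
  C: 268.1 − 1(228.6) = 39.5
  A: 0 + 1(228.6) = 228.6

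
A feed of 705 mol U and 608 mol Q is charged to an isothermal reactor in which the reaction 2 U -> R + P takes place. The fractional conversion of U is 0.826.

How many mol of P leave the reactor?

291 mol

U reacted = 0.826 × 705 = 582.3 mol; ν_U = −2, so ξ = 582.3/2 = 291.2 mol.
Outlet amounts (n = n₀ + ν ξ):
  U: 705 − 2(291.2) = 122.7
  R: 0 + 1(291.2) = 291.2
  P: 0 + 1(291.2) = 291.2
  Q: 608 (inert)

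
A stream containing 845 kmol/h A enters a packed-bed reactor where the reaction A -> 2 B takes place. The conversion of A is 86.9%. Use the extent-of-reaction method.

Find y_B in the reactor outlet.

0.93

A reacted = 0.869 × 845 = 734.3 kmol/h; ν_A = −1, so ξ = 734.3/1 = 734.3 kmol/h.
Outlet amounts (n = n₀ + ν ξ):
  A: 845 − 1(734.3) = 110.7
  B: 0 + 2(734.3) = 1469
Total out = 1579 kmol/h; y_B = 1469 / 1579 = 0.9299.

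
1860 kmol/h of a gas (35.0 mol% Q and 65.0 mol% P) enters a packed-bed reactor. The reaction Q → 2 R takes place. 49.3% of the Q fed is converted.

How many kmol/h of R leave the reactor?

Q reacted = 0.493 × 651 = 320.9 kmol/h; ν_Q = −1, so ξ = 320.9/1 = 320.9 kmol/h.
Outlet amounts (n = n₀ + ν ξ):
  Q: 651 − 1(320.9) = 330.1
  R: 0 + 2(320.9) = 641.9
  P: 1209 (inert)

642 kmol/h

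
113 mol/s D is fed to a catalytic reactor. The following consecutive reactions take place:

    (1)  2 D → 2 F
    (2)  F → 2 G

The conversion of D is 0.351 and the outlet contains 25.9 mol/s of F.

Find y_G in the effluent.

0.217

Conversion of D: D consumed = 2ξ₁ = 0.351 × 113 → ξ₁ = 19.83 mol/s.
F balance: n_F = 0 + 2ξ₁ − 1ξ₂ = 25.9 → ξ₂ = (2·19.83 − 25.9)/1 = 13.76 mol/s.
Outlet amounts (n = n₀ + Σ ν·ξ):
  D: 113 − 2(19.83) = 73.34
  F: 0 + 2(19.83) − 1(13.76) = 25.9
  G: 0 + 2(13.76) = 27.53
Total out = 126.8 mol/s; y_G = 27.53 / 126.8 = 0.2171.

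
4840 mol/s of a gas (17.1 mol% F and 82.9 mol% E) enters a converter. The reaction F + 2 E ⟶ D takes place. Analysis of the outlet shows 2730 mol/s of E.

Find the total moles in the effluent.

For E: n = n₀ − 2ξ → 2730 = 4012 − 2ξ, giving ξ = 641.2 mol/s.
Outlet amounts (n = n₀ + ν ξ):
  F: 827.6 − 1(641.2) = 186.5
  E: 4012 − 2(641.2) = 2730
  D: 0 + 1(641.2) = 641.2
Total out = 186.5 + 2730 + 641.2 = 3558 mol/s.

3560 mol/s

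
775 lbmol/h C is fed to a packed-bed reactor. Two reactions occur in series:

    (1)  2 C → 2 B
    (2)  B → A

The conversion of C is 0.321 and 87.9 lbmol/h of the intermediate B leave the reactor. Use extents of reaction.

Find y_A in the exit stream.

0.208

Conversion of C: C consumed = 2ξ₁ = 0.321 × 775 → ξ₁ = 124.4 lbmol/h.
B balance: n_B = 0 + 2ξ₁ − 1ξ₂ = 87.9 → ξ₂ = (2·124.4 − 87.9)/1 = 160.9 lbmol/h.
Outlet amounts (n = n₀ + Σ ν·ξ):
  C: 775 − 2(124.4) = 526.2
  B: 0 + 2(124.4) − 1(160.9) = 87.9
  A: 0 + 1(160.9) = 160.9
Total out = 775 lbmol/h; y_A = 160.9 / 775 = 0.2076.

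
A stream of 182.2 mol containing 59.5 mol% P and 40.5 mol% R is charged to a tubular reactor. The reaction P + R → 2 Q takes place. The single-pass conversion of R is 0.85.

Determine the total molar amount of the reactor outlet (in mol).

R reacted = 0.85 × 73.79 = 62.72 mol; ν_R = −1, so ξ = 62.72/1 = 62.72 mol.
Outlet amounts (n = n₀ + ν ξ):
  P: 108.4 − 1(62.72) = 45.69
  R: 73.79 − 1(62.72) = 11.07
  Q: 0 + 2(62.72) = 125.4
Total out = 45.69 + 11.07 + 125.4 = 182.2 mol.

182 mol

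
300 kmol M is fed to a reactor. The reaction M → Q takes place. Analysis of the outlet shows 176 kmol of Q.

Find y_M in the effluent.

For Q: n = n₀ + 1ξ → 176 = 0 + 1ξ, giving ξ = 176 kmol.
Outlet amounts (n = n₀ + ν ξ):
  M: 300 − 1(176) = 124
  Q: 0 + 1(176) = 176
Total out = 300 kmol; y_M = 124 / 300 = 0.4133.

0.413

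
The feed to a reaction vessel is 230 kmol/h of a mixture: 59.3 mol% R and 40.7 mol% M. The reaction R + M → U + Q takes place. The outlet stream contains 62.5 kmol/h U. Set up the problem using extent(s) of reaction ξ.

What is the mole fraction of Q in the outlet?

For U: n = n₀ + 1ξ → 62.5 = 0 + 1ξ, giving ξ = 62.5 kmol/h.
Outlet amounts (n = n₀ + ν ξ):
  R: 136.4 − 1(62.5) = 73.89
  M: 93.61 − 1(62.5) = 31.11
  U: 0 + 1(62.5) = 62.5
  Q: 0 + 1(62.5) = 62.5
Total out = 230 kmol/h; y_Q = 62.5 / 230 = 0.2717.

0.272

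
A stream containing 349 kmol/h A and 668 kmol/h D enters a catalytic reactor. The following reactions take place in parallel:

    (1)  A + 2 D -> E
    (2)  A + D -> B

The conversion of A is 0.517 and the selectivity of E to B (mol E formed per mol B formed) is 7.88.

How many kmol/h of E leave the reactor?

Conversion of A: A consumed = 0.517 × 349 = 180.4 kmol/h = 1ξ₁ + 1ξ₂.
Selectivity: 1ξ₁ / (1ξ₂) = 7.88 → ξ₁ = 7.88 ξ₂.
Substitute: (1·7.88 + 1) ξ₂ = 180.4 → ξ₂ = 20.32 kmol/h, ξ₁ = 160.1 kmol/h.
Outlet amounts (n = n₀ + Σ ν·ξ):
  A: 349 − 1(160.1) − 1(20.32) = 168.6
  D: 668 − 2(160.1) − 1(20.32) = 327.5
  E: 0 + 1(160.1) = 160.1
  B: 0 + 1(20.32) = 20.32

160 kmol/h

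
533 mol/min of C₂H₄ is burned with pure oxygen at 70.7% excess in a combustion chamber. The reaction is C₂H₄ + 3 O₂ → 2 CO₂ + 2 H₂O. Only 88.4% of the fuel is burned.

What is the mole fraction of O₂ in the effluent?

Stoichiometric O₂ = 3 × 533 = 1599 mol/min; O₂ fed = 1599 × 1.707 = 2729 mol/min.
Fuel reacted = 0.884 × 533 → ξ = 471.2 mol/min.
Outlet (n = n₀ + ν ξ):
  C₂H₄: 533 − 1(471.2) = 61.83
  O₂: 2729 − 3(471.2) = 1316
  CO₂: 0 + 2(471.2) = 942.3
  H₂O: 0 + 2(471.2) = 942.3
Total out = 3262 mol/min; y_O₂ = 1316 / 3262 = 0.4034.

0.403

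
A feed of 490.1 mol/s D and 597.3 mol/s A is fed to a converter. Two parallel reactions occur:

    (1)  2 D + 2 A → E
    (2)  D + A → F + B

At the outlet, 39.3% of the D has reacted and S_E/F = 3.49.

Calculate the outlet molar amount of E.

84.2 mol/s

Conversion of D: D consumed = 0.393 × 490.1 = 192.6 mol/s = 2ξ₁ + 1ξ₂.
Selectivity: 1ξ₁ / (1ξ₂) = 3.49 → ξ₁ = 3.49 ξ₂.
Substitute: (2·3.49 + 1) ξ₂ = 192.6 → ξ₂ = 24.14 mol/s, ξ₁ = 84.24 mol/s.
Outlet amounts (n = n₀ + Σ ν·ξ):
  D: 490.1 − 2(84.24) − 1(24.14) = 297.5
  A: 597.3 − 2(84.24) − 1(24.14) = 404.7
  E: 0 + 1(84.24) = 84.24
  F: 0 + 1(24.14) = 24.14
  B: 0 + 1(24.14) = 24.14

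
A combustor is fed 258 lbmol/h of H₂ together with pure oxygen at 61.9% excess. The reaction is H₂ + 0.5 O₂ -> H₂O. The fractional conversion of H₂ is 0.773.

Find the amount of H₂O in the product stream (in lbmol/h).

Stoichiometric O₂ = 0.5 × 258 = 129 lbmol/h; O₂ fed = 129 × 1.619 = 208.9 lbmol/h.
Fuel reacted = 0.773 × 258 → ξ = 199.4 lbmol/h.
Outlet (n = n₀ + ν ξ):
  H₂: 258 − 1(199.4) = 58.57
  O₂: 208.9 − 0.5(199.4) = 109.1
  H₂O: 0 + 1(199.4) = 199.4

199 lbmol/h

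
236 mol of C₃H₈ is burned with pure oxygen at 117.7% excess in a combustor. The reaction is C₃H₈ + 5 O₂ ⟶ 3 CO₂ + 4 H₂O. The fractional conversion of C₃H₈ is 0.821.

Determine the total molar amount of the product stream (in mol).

3000 mol

Stoichiometric O₂ = 5 × 236 = 1180 mol; O₂ fed = 1180 × 2.177 = 2569 mol.
Fuel reacted = 0.821 × 236 → ξ = 193.8 mol.
Outlet (n = n₀ + ν ξ):
  C₃H₈: 236 − 1(193.8) = 42.24
  O₂: 2569 − 5(193.8) = 1600
  CO₂: 0 + 3(193.8) = 581.3
  H₂O: 0 + 4(193.8) = 775
Total out = 42.24 + 1600 + 581.3 + 775 = 2999 mol.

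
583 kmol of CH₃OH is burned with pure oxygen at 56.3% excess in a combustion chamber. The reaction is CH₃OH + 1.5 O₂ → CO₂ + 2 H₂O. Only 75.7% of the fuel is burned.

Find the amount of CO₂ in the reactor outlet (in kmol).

441 kmol

Stoichiometric O₂ = 1.5 × 583 = 874.5 kmol; O₂ fed = 874.5 × 1.563 = 1367 kmol.
Fuel reacted = 0.757 × 583 → ξ = 441.3 kmol.
Outlet (n = n₀ + ν ξ):
  CH₃OH: 583 − 1(441.3) = 141.7
  O₂: 1367 − 1.5(441.3) = 704.8
  CO₂: 0 + 1(441.3) = 441.3
  H₂O: 0 + 2(441.3) = 882.7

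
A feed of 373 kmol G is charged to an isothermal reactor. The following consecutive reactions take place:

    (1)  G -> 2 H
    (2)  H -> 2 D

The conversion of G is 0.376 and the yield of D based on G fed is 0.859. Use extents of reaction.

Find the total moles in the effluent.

673 kmol

Conversion of G: G consumed = 1ξ₁ = 0.376 × 373 → ξ₁ = 140.2 kmol.
Yield of D: 2ξ₂ / 373 = 0.859 → ξ₂ = 160.2 kmol.
Outlet amounts (n = n₀ + Σ ν·ξ):
  G: 373 − 1(140.2) = 232.8
  H: 0 + 2(140.2) − 1(160.2) = 120.3
  D: 0 + 2(160.2) = 320.4
Total out = 232.8 + 120.3 + 320.4 = 673.5 kmol.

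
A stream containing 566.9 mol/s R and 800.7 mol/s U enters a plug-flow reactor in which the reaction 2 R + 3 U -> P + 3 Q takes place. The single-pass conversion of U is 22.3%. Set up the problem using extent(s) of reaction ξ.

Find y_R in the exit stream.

0.342

U reacted = 0.223 × 800.7 = 178.6 mol/s; ν_U = −3, so ξ = 178.6/3 = 59.52 mol/s.
Outlet amounts (n = n₀ + ν ξ):
  R: 566.9 − 2(59.52) = 447.9
  U: 800.7 − 3(59.52) = 622.1
  P: 0 + 1(59.52) = 59.52
  Q: 0 + 3(59.52) = 178.6
Total out = 1308 mol/s; y_R = 447.9 / 1308 = 0.3424.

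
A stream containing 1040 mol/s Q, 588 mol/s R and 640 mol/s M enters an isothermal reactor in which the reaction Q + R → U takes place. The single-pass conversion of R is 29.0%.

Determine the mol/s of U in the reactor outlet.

R reacted = 0.29 × 588 = 170.5 mol/s; ν_R = −1, so ξ = 170.5/1 = 170.5 mol/s.
Outlet amounts (n = n₀ + ν ξ):
  Q: 1040 − 1(170.5) = 869.5
  R: 588 − 1(170.5) = 417.5
  U: 0 + 1(170.5) = 170.5
  M: 640 (inert)

171 mol/s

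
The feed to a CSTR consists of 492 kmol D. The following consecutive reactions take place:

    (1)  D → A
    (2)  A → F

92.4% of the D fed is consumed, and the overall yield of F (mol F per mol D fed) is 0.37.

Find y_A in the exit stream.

0.554

Conversion of D: D consumed = 1ξ₁ = 0.924 × 492 → ξ₁ = 454.6 kmol.
Yield of F: 1ξ₂ / 492 = 0.37 → ξ₂ = 182 kmol.
Outlet amounts (n = n₀ + Σ ν·ξ):
  D: 492 − 1(454.6) = 37.39
  A: 0 + 1(454.6) − 1(182) = 272.6
  F: 0 + 1(182) = 182
Total out = 492 kmol; y_A = 272.6 / 492 = 0.554.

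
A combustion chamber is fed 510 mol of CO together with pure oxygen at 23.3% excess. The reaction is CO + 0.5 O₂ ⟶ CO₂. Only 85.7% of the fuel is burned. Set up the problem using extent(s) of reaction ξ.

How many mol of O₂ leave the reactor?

95.9 mol

Stoichiometric O₂ = 0.5 × 510 = 255 mol; O₂ fed = 255 × 1.233 = 314.4 mol.
Fuel reacted = 0.857 × 510 → ξ = 437.1 mol.
Outlet (n = n₀ + ν ξ):
  CO: 510 − 1(437.1) = 72.93
  O₂: 314.4 − 0.5(437.1) = 95.88
  CO₂: 0 + 1(437.1) = 437.1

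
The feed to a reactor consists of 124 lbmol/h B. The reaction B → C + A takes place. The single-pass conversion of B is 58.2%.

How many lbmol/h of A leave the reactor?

B reacted = 0.582 × 124 = 72.17 lbmol/h; ν_B = −1, so ξ = 72.17/1 = 72.17 lbmol/h.
Outlet amounts (n = n₀ + ν ξ):
  B: 124 − 1(72.17) = 51.83
  C: 0 + 1(72.17) = 72.17
  A: 0 + 1(72.17) = 72.17

72.2 lbmol/h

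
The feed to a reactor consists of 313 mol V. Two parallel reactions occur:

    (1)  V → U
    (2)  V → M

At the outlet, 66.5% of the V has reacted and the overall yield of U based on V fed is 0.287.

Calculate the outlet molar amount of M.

Yield of U: 1ξ₁ / 313 = 0.287 → ξ₁ = 89.83 mol.
Conversion of V: 1ξ₁ + 1ξ₂ = 0.665 × 313 = 208.1 → ξ₂ = 118.3 mol.
Outlet amounts (n = n₀ + Σ ν·ξ):
  V: 313 − 1(89.83) − 1(118.3) = 104.9
  U: 0 + 1(89.83) = 89.83
  M: 0 + 1(118.3) = 118.3

118 mol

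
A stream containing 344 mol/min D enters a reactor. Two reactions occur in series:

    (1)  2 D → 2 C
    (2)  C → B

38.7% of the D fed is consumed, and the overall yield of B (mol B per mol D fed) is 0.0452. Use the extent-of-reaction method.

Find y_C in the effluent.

0.342

Conversion of D: D consumed = 2ξ₁ = 0.387 × 344 → ξ₁ = 66.56 mol/min.
Yield of B: 1ξ₂ / 344 = 0.0452 → ξ₂ = 15.55 mol/min.
Outlet amounts (n = n₀ + Σ ν·ξ):
  D: 344 − 2(66.56) = 210.9
  C: 0 + 2(66.56) − 1(15.55) = 117.6
  B: 0 + 1(15.55) = 15.55
Total out = 344 mol/min; y_C = 117.6 / 344 = 0.3418.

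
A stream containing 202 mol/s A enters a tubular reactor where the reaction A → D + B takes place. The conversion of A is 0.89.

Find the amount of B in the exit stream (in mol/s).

180 mol/s

A reacted = 0.89 × 202 = 179.8 mol/s; ν_A = −1, so ξ = 179.8/1 = 179.8 mol/s.
Outlet amounts (n = n₀ + ν ξ):
  A: 202 − 1(179.8) = 22.22
  D: 0 + 1(179.8) = 179.8
  B: 0 + 1(179.8) = 179.8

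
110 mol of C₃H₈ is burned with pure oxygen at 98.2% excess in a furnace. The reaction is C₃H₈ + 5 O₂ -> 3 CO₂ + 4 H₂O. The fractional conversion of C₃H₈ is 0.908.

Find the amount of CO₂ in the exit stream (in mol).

300 mol

Stoichiometric O₂ = 5 × 110 = 550 mol; O₂ fed = 550 × 1.982 = 1090 mol.
Fuel reacted = 0.908 × 110 → ξ = 99.88 mol.
Outlet (n = n₀ + ν ξ):
  C₃H₈: 110 − 1(99.88) = 10.12
  O₂: 1090 − 5(99.88) = 590.7
  CO₂: 0 + 3(99.88) = 299.6
  H₂O: 0 + 4(99.88) = 399.5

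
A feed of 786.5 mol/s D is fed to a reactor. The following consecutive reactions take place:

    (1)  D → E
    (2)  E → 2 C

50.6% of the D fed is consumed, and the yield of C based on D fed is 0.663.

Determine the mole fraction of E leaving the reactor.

0.131

Conversion of D: D consumed = 1ξ₁ = 0.506 × 786.5 → ξ₁ = 398 mol/s.
Yield of C: 2ξ₂ / 786.5 = 0.663 → ξ₂ = 260.7 mol/s.
Outlet amounts (n = n₀ + Σ ν·ξ):
  D: 786.5 − 1(398) = 388.5
  E: 0 + 1(398) − 1(260.7) = 137.2
  C: 0 + 2(260.7) = 521.4
Total out = 1047 mol/s; y_E = 137.2 / 1047 = 0.1311.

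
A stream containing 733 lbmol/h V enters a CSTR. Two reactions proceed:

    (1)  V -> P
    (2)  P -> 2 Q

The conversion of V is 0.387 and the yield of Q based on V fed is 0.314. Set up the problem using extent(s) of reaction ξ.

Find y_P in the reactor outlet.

Conversion of V: V consumed = 1ξ₁ = 0.387 × 733 → ξ₁ = 283.7 lbmol/h.
Yield of Q: 2ξ₂ / 733 = 0.314 → ξ₂ = 115.1 lbmol/h.
Outlet amounts (n = n₀ + Σ ν·ξ):
  V: 733 − 1(283.7) = 449.3
  P: 0 + 1(283.7) − 1(115.1) = 168.6
  Q: 0 + 2(115.1) = 230.2
Total out = 848.1 lbmol/h; y_P = 168.6 / 848.1 = 0.1988.

0.199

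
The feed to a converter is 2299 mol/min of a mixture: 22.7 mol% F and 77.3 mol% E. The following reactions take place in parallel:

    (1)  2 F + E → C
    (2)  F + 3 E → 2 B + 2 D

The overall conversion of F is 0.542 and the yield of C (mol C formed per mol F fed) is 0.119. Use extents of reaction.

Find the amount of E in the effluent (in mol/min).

1240 mol/min

Yield of C: 1ξ₁ / 521.9 = 0.119 → ξ₁ = 62.1 mol/min.
Conversion of F: 2ξ₁ + 1ξ₂ = 0.542 × 521.9 = 282.9 → ξ₂ = 158.6 mol/min.
Outlet amounts (n = n₀ + Σ ν·ξ):
  F: 521.9 − 2(62.1) − 1(158.6) = 239
  E: 1777 − 1(62.1) − 3(158.6) = 1239
  C: 0 + 1(62.1) = 62.1
  B: 0 + 2(158.6) = 317.3
  D: 0 + 2(158.6) = 317.3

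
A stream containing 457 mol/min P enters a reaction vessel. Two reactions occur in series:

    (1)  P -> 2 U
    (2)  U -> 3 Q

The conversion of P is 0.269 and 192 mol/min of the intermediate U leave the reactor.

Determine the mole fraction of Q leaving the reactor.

Conversion of P: P consumed = 1ξ₁ = 0.269 × 457 → ξ₁ = 122.9 mol/min.
U balance: n_U = 0 + 2ξ₁ − 1ξ₂ = 192 → ξ₂ = (2·122.9 − 192)/1 = 53.87 mol/min.
Outlet amounts (n = n₀ + Σ ν·ξ):
  P: 457 − 1(122.9) = 334.1
  U: 0 + 2(122.9) − 1(53.87) = 192
  Q: 0 + 3(53.87) = 161.6
Total out = 687.7 mol/min; y_Q = 161.6 / 687.7 = 0.235.

0.235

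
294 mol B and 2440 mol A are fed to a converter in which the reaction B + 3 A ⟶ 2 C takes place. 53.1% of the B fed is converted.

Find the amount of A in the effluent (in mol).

1970 mol

B reacted = 0.531 × 294 = 156.1 mol; ν_B = −1, so ξ = 156.1/1 = 156.1 mol.
Outlet amounts (n = n₀ + ν ξ):
  B: 294 − 1(156.1) = 137.9
  A: 2440 − 3(156.1) = 1972
  C: 0 + 2(156.1) = 312.2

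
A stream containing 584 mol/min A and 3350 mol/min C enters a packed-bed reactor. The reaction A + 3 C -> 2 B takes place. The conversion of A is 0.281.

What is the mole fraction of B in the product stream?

A reacted = 0.281 × 584 = 164.1 mol/min; ν_A = −1, so ξ = 164.1/1 = 164.1 mol/min.
Outlet amounts (n = n₀ + ν ξ):
  A: 584 − 1(164.1) = 419.9
  C: 3350 − 3(164.1) = 2858
  B: 0 + 2(164.1) = 328.2
Total out = 3606 mol/min; y_B = 328.2 / 3606 = 0.09102.

0.091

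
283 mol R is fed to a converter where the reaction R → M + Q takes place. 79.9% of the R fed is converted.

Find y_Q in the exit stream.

0.444

R reacted = 0.799 × 283 = 226.1 mol; ν_R = −1, so ξ = 226.1/1 = 226.1 mol.
Outlet amounts (n = n₀ + ν ξ):
  R: 283 − 1(226.1) = 56.88
  M: 0 + 1(226.1) = 226.1
  Q: 0 + 1(226.1) = 226.1
Total out = 509.1 mol; y_Q = 226.1 / 509.1 = 0.4441.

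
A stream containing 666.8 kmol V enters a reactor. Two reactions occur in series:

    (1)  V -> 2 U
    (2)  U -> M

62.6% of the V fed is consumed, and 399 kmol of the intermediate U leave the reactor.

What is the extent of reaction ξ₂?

Conversion of V: V consumed = 1ξ₁ = 0.626 × 666.8 → ξ₁ = 417.4 kmol.
U balance: n_U = 0 + 2ξ₁ − 1ξ₂ = 399 → ξ₂ = (2·417.4 − 399)/1 = 435.8 kmol.
Outlet amounts (n = n₀ + Σ ν·ξ):
  V: 666.8 − 1(417.4) = 249.4
  U: 0 + 2(417.4) − 1(435.8) = 399
  M: 0 + 1(435.8) = 435.8

ξ₂ = 436 kmol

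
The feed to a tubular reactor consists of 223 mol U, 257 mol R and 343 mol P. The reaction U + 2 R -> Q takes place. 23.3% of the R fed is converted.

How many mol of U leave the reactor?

R reacted = 0.233 × 257 = 59.88 mol; ν_R = −2, so ξ = 59.88/2 = 29.94 mol.
Outlet amounts (n = n₀ + ν ξ):
  U: 223 − 1(29.94) = 193.1
  R: 257 − 2(29.94) = 197.1
  Q: 0 + 1(29.94) = 29.94
  P: 343 (inert)

193 mol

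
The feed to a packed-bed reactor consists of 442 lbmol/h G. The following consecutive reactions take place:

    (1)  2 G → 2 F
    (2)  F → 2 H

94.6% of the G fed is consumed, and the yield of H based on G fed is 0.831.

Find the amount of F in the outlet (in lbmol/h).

Conversion of G: G consumed = 2ξ₁ = 0.946 × 442 → ξ₁ = 209.1 lbmol/h.
Yield of H: 2ξ₂ / 442 = 0.831 → ξ₂ = 183.7 lbmol/h.
Outlet amounts (n = n₀ + Σ ν·ξ):
  G: 442 − 2(209.1) = 23.87
  F: 0 + 2(209.1) − 1(183.7) = 234.5
  H: 0 + 2(183.7) = 367.3

234 lbmol/h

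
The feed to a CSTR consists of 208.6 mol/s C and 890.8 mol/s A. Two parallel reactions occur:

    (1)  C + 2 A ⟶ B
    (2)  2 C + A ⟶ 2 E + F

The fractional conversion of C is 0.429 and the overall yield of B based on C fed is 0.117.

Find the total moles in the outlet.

Yield of B: 1ξ₁ / 208.6 = 0.117 → ξ₁ = 24.41 mol/s.
Conversion of C: 1ξ₁ + 2ξ₂ = 0.429 × 208.6 = 89.49 → ξ₂ = 32.54 mol/s.
Outlet amounts (n = n₀ + Σ ν·ξ):
  C: 208.6 − 1(24.41) − 2(32.54) = 119.1
  A: 890.8 − 2(24.41) − 1(32.54) = 809.4
  B: 0 + 1(24.41) = 24.41
  E: 0 + 2(32.54) = 65.08
  F: 0 + 1(32.54) = 32.54
Total out = 119.1 + 809.4 + 24.41 + 65.08 + 32.54 = 1051 mol/s.

1050 mol/s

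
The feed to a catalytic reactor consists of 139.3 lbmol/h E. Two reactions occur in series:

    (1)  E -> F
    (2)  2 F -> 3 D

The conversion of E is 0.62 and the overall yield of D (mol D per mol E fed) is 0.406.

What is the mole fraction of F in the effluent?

0.308

Conversion of E: E consumed = 1ξ₁ = 0.62 × 139.3 → ξ₁ = 86.37 lbmol/h.
Yield of D: 3ξ₂ / 139.3 = 0.406 → ξ₂ = 18.85 lbmol/h.
Outlet amounts (n = n₀ + Σ ν·ξ):
  E: 139.3 − 1(86.37) = 52.93
  F: 0 + 1(86.37) − 2(18.85) = 48.66
  D: 0 + 3(18.85) = 56.56
Total out = 158.2 lbmol/h; y_F = 48.66 / 158.2 = 0.3077.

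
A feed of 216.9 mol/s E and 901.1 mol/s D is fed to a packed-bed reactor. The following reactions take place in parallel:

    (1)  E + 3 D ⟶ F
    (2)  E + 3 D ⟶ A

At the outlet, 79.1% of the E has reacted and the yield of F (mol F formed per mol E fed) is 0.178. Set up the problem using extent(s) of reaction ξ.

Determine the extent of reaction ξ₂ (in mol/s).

ξ₂ = 133 mol/s

Yield of F: 1ξ₁ / 216.9 = 0.178 → ξ₁ = 38.61 mol/s.
Conversion of E: 1ξ₁ + 1ξ₂ = 0.791 × 216.9 = 171.6 → ξ₂ = 133 mol/s.
Outlet amounts (n = n₀ + Σ ν·ξ):
  E: 216.9 − 1(38.61) − 1(133) = 45.33
  D: 901.1 − 3(38.61) − 3(133) = 386.4
  F: 0 + 1(38.61) = 38.61
  A: 0 + 1(133) = 133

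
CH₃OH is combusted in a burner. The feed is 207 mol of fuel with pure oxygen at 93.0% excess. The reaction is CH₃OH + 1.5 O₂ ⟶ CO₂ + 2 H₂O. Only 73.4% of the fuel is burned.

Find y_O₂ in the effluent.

0.421

Stoichiometric O₂ = 1.5 × 207 = 310.5 mol; O₂ fed = 310.5 × 1.930 = 599.3 mol.
Fuel reacted = 0.734 × 207 → ξ = 151.9 mol.
Outlet (n = n₀ + ν ξ):
  CH₃OH: 207 − 1(151.9) = 55.06
  O₂: 599.3 − 1.5(151.9) = 371.4
  CO₂: 0 + 1(151.9) = 151.9
  H₂O: 0 + 2(151.9) = 303.9
Total out = 882.2 mol; y_O₂ = 371.4 / 882.2 = 0.4209.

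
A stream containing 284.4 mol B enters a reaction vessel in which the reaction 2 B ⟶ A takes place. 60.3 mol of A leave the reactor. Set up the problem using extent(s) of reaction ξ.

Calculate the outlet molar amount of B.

For A: n = n₀ + 1ξ → 60.3 = 0 + 1ξ, giving ξ = 60.3 mol.
Outlet amounts (n = n₀ + ν ξ):
  B: 284.4 − 2(60.3) = 163.8
  A: 0 + 1(60.3) = 60.3

164 mol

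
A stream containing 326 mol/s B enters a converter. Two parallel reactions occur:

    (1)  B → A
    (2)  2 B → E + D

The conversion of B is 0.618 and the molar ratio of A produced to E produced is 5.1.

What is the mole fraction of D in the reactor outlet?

Conversion of B: B consumed = 0.618 × 326 = 201.5 mol/s = 1ξ₁ + 2ξ₂.
Selectivity: 1ξ₁ / (1ξ₂) = 5.1 → ξ₁ = 5.1 ξ₂.
Substitute: (1·5.1 + 2) ξ₂ = 201.5 → ξ₂ = 28.38 mol/s, ξ₁ = 144.7 mol/s.
Outlet amounts (n = n₀ + Σ ν·ξ):
  B: 326 − 1(144.7) − 2(28.38) = 124.5
  A: 0 + 1(144.7) = 144.7
  E: 0 + 1(28.38) = 28.38
  D: 0 + 1(28.38) = 28.38
Total out = 326 mol/s; y_D = 28.38 / 326 = 0.08704.

0.087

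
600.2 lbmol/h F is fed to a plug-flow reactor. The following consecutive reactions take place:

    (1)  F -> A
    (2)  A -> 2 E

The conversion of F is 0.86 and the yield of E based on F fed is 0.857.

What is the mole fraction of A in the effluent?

0.302

Conversion of F: F consumed = 1ξ₁ = 0.86 × 600.2 → ξ₁ = 516.2 lbmol/h.
Yield of E: 2ξ₂ / 600.2 = 0.857 → ξ₂ = 257.2 lbmol/h.
Outlet amounts (n = n₀ + Σ ν·ξ):
  F: 600.2 − 1(516.2) = 84.03
  A: 0 + 1(516.2) − 1(257.2) = 259
  E: 0 + 2(257.2) = 514.4
Total out = 857.4 lbmol/h; y_A = 259 / 857.4 = 0.3021.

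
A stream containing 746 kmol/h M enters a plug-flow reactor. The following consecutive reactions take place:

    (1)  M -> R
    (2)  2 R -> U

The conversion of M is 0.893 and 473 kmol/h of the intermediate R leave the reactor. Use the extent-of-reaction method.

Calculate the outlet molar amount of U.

96.6 kmol/h

Conversion of M: M consumed = 1ξ₁ = 0.893 × 746 → ξ₁ = 666.2 kmol/h.
R balance: n_R = 0 + 1ξ₁ − 2ξ₂ = 473 → ξ₂ = (1·666.2 − 473)/2 = 96.59 kmol/h.
Outlet amounts (n = n₀ + Σ ν·ξ):
  M: 746 − 1(666.2) = 79.82
  R: 0 + 1(666.2) − 2(96.59) = 473
  U: 0 + 1(96.59) = 96.59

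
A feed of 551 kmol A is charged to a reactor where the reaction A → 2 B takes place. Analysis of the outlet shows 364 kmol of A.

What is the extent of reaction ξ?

For A: n = n₀ − 1ξ → 364 = 551 − 1ξ, giving ξ = 187 kmol.
Outlet amounts (n = n₀ + ν ξ):
  A: 551 − 1(187) = 364
  B: 0 + 2(187) = 374

ξ = 187 kmol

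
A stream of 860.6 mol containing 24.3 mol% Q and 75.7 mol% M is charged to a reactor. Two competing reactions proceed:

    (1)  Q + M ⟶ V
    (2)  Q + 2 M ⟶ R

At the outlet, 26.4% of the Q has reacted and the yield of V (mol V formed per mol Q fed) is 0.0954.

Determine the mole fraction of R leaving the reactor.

0.0458

Yield of V: 1ξ₁ / 209.1 = 0.0954 → ξ₁ = 19.95 mol.
Conversion of Q: 1ξ₁ + 1ξ₂ = 0.264 × 209.1 = 55.21 → ξ₂ = 35.26 mol.
Outlet amounts (n = n₀ + Σ ν·ξ):
  Q: 209.1 − 1(19.95) − 1(35.26) = 153.9
  M: 651.5 − 1(19.95) − 2(35.26) = 561
  V: 0 + 1(19.95) = 19.95
  R: 0 + 1(35.26) = 35.26
Total out = 770.1 mol; y_R = 35.26 / 770.1 = 0.04578.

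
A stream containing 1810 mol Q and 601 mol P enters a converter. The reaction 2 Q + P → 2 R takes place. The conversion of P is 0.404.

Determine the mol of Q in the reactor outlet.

1320 mol

P reacted = 0.404 × 601 = 242.8 mol; ν_P = −1, so ξ = 242.8/1 = 242.8 mol.
Outlet amounts (n = n₀ + ν ξ):
  Q: 1810 − 2(242.8) = 1324
  P: 601 − 1(242.8) = 358.2
  R: 0 + 2(242.8) = 485.6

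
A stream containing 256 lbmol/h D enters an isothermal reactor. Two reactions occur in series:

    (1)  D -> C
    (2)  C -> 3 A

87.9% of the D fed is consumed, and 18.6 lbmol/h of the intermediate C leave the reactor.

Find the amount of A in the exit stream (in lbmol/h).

Conversion of D: D consumed = 1ξ₁ = 0.879 × 256 → ξ₁ = 225 lbmol/h.
C balance: n_C = 0 + 1ξ₁ − 1ξ₂ = 18.6 → ξ₂ = (1·225 − 18.6)/1 = 206.4 lbmol/h.
Outlet amounts (n = n₀ + Σ ν·ξ):
  D: 256 − 1(225) = 30.98
  C: 0 + 1(225) − 1(206.4) = 18.6
  A: 0 + 3(206.4) = 619.3

619 lbmol/h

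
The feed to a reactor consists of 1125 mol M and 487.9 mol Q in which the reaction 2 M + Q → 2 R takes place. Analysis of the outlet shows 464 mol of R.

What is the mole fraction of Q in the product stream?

0.185

For R: n = n₀ + 2ξ → 464 = 0 + 2ξ, giving ξ = 232 mol.
Outlet amounts (n = n₀ + ν ξ):
  M: 1125 − 2(232) = 661
  Q: 487.9 − 1(232) = 255.9
  R: 0 + 2(232) = 464
Total out = 1381 mol; y_Q = 255.9 / 1381 = 0.1853.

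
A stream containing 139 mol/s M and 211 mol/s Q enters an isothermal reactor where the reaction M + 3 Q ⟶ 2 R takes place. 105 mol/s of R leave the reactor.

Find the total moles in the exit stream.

245 mol/s

For R: n = n₀ + 2ξ → 105 = 0 + 2ξ, giving ξ = 52.5 mol/s.
Outlet amounts (n = n₀ + ν ξ):
  M: 139 − 1(52.5) = 86.5
  Q: 211 − 3(52.5) = 53.5
  R: 0 + 2(52.5) = 105
Total out = 86.5 + 53.5 + 105 = 245 mol/s.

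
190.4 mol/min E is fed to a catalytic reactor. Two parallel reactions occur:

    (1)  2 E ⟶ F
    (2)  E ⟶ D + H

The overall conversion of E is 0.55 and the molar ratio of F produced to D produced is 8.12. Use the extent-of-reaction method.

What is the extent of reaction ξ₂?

Conversion of E: E consumed = 0.55 × 190.4 = 104.7 mol/min = 2ξ₁ + 1ξ₂.
Selectivity: 1ξ₁ / (1ξ₂) = 8.12 → ξ₁ = 8.12 ξ₂.
Substitute: (2·8.12 + 1) ξ₂ = 104.7 → ξ₂ = 6.074 mol/min, ξ₁ = 49.32 mol/min.
Outlet amounts (n = n₀ + Σ ν·ξ):
  E: 190.4 − 2(49.32) − 1(6.074) = 85.68
  F: 0 + 1(49.32) = 49.32
  D: 0 + 1(6.074) = 6.074
  H: 0 + 1(6.074) = 6.074

ξ₂ = 6.07 mol/min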